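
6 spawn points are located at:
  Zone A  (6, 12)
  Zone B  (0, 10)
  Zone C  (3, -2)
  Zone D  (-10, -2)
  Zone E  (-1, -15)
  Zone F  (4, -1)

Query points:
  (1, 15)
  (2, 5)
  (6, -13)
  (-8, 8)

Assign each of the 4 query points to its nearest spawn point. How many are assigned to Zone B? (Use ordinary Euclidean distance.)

3

(1, 15) — d² to each: Zone A:34, Zone B:26, Zone C:293, Zone D:410, Zone E:904, Zone F:265 → nearest is Zone B
(2, 5) — d² to each: Zone A:65, Zone B:29, Zone C:50, Zone D:193, Zone E:409, Zone F:40 → nearest is Zone B
(6, -13) — d² to each: Zone A:625, Zone B:565, Zone C:130, Zone D:377, Zone E:53, Zone F:148 → nearest is Zone E
(-8, 8) — d² to each: Zone A:212, Zone B:68, Zone C:221, Zone D:104, Zone E:578, Zone F:225 → nearest is Zone B
3 of the 4 points have Zone B as nearest.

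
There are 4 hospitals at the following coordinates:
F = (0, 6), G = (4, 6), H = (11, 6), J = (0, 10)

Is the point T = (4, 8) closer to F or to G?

G

Compare squared distances:
|TF|² = (4−0)² + (8−6)² = 16 + 4 = 20
|TG|² = (4−4)² + (8−6)² = 0 + 4 = 4
20 > 4, so G is closer.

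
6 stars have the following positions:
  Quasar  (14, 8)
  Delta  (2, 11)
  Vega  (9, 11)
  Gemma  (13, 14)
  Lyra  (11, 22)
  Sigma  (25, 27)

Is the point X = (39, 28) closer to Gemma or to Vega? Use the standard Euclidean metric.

Gemma

Compare squared distances:
d²(X, Gemma) = (39−13)² + (28−14)² = 676 + 196 = 872
d²(X, Vega) = (39−9)² + (28−11)² = 900 + 289 = 1189
872 < 1189, so Gemma is closer.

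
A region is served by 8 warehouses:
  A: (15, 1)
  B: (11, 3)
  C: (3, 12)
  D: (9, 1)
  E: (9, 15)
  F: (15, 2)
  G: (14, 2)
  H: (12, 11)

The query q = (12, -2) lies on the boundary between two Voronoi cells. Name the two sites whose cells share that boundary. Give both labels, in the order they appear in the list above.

A and D

Squared distances from q to each site:
|qA|² = 9 + 9 = 18
|qB|² = 1 + 25 = 26
|qC|² = 81 + 196 = 277
|qD|² = 9 + 9 = 18
|qE|² = 9 + 289 = 298
|qF|² = 9 + 16 = 25
|qG|² = 4 + 16 = 20
|qH|² = 0 + 169 = 169
q is equidistant from A and D (both at squared distance 18), and every other site is strictly farther — so q lies on the A–D Voronoi edge.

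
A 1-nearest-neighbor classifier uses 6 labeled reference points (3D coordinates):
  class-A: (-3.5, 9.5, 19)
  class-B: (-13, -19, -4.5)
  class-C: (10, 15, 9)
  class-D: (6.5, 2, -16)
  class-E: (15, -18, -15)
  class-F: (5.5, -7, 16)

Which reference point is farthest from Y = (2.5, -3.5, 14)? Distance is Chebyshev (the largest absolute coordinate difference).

class-D

d(Y, class-A) = max(6, 13, 5) = 13
d(Y, class-B) = max(15.5, 15.5, 18.5) = 18.5
d(Y, class-C) = max(7.5, 18.5, 5) = 18.5
d(Y, class-D) = max(4, 5.5, 30) = 30
d(Y, class-E) = max(12.5, 14.5, 29) = 29
d(Y, class-F) = max(3, 3.5, 2) = 3.5
The largest is to class-D.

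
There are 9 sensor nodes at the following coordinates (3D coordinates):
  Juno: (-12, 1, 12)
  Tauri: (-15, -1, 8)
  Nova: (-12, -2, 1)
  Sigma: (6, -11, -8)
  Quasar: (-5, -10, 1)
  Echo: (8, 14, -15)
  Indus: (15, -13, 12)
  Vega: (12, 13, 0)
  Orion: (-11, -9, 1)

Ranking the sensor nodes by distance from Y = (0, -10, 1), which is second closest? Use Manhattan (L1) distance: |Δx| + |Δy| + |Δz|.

Orion

d(Y, Juno) = 12 + 11 + 11 = 34
d(Y, Tauri) = 15 + 9 + 7 = 31
d(Y, Nova) = 12 + 8 + 0 = 20
d(Y, Sigma) = 6 + 1 + 9 = 16
d(Y, Quasar) = 5 + 0 + 0 = 5
d(Y, Echo) = 8 + 24 + 16 = 48
d(Y, Indus) = 15 + 3 + 11 = 29
d(Y, Vega) = 12 + 23 + 1 = 36
d(Y, Orion) = 11 + 1 + 0 = 12
Sorted ascending: Quasar, Orion, Sigma, … — the second-nearest is Orion.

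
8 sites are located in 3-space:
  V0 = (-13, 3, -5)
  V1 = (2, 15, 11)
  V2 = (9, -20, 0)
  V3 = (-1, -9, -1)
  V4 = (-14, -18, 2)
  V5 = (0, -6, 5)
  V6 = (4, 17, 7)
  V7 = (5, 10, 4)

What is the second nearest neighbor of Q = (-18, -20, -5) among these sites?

V3

Squared Euclidean distances:
|QV0|² = (-18−(-13))² + (-20−3)² + (-5−(-5))² = 25 + 529 + 0 = 554
|QV1|² = (-18−2)² + (-20−15)² + (-5−11)² = 400 + 1225 + 256 = 1881
|QV2|² = (-18−9)² + (-20−(-20))² + (-5−0)² = 729 + 0 + 25 = 754
|QV3|² = (-18−(-1))² + (-20−(-9))² + (-5−(-1))² = 289 + 121 + 16 = 426
|QV4|² = (-18−(-14))² + (-20−(-18))² + (-5−2)² = 16 + 4 + 49 = 69
|QV5|² = (-18−0)² + (-20−(-6))² + (-5−5)² = 324 + 196 + 100 = 620
|QV6|² = (-18−4)² + (-20−17)² + (-5−7)² = 484 + 1369 + 144 = 1997
|QV7|² = (-18−5)² + (-20−10)² + (-5−4)² = 529 + 900 + 81 = 1510
Sorted ascending: V4, V3, V0, … — the second-nearest is V3.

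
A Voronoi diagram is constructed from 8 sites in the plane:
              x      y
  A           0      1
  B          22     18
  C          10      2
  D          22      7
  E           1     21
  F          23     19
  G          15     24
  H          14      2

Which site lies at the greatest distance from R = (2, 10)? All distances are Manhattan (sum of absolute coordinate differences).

d(R,A) = |2−0| + |10−1| = 2 + 9 = 11
d(R,B) = |2−22| + |10−18| = 20 + 8 = 28
d(R,C) = |2−10| + |10−2| = 8 + 8 = 16
d(R,D) = |2−22| + |10−7| = 20 + 3 = 23
d(R,E) = |2−1| + |10−21| = 1 + 11 = 12
d(R,F) = |2−23| + |10−19| = 21 + 9 = 30
d(R,G) = |2−15| + |10−24| = 13 + 14 = 27
d(R,H) = |2−14| + |10−2| = 12 + 8 = 20
The largest is to F.

F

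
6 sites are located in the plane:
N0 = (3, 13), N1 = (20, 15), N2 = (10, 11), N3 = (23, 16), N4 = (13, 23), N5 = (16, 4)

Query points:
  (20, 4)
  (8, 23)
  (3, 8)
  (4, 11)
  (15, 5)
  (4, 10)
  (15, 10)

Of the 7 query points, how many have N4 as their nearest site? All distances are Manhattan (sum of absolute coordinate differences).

(20, 4) — d to each: N0:26, N1:11, N2:17, N3:15, N4:26, N5:4 → nearest is N5
(8, 23) — d to each: N0:15, N1:20, N2:14, N3:22, N4:5, N5:27 → nearest is N4
(3, 8) — d to each: N0:5, N1:24, N2:10, N3:28, N4:25, N5:17 → nearest is N0
(4, 11) — d to each: N0:3, N1:20, N2:6, N3:24, N4:21, N5:19 → nearest is N0
(15, 5) — d to each: N0:20, N1:15, N2:11, N3:19, N4:20, N5:2 → nearest is N5
(4, 10) — d to each: N0:4, N1:21, N2:7, N3:25, N4:22, N5:18 → nearest is N0
(15, 10) — d to each: N0:15, N1:10, N2:6, N3:14, N4:15, N5:7 → nearest is N2
1 of the 7 points has N4 as nearest.

1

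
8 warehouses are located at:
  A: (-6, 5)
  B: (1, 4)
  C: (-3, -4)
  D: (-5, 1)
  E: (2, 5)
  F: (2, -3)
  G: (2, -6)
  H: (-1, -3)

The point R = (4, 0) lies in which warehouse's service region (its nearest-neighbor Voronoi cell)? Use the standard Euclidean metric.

F

Compare squared distances (the ordering matches that of the actual distances):
|RA|² = (4−(-6))² + (0−5)² = 100 + 25 = 125
|RB|² = (4−1)² + (0−4)² = 9 + 16 = 25
|RC|² = (4−(-3))² + (0−(-4))² = 49 + 16 = 65
|RD|² = (4−(-5))² + (0−1)² = 81 + 1 = 82
|RE|² = (4−2)² + (0−5)² = 4 + 25 = 29
|RF|² = (4−2)² + (0−(-3))² = 4 + 9 = 13
|RG|² = (4−2)² + (0−(-6))² = 4 + 36 = 40
|RH|² = (4−(-1))² + (0−(-3))² = 25 + 9 = 34
F is nearest.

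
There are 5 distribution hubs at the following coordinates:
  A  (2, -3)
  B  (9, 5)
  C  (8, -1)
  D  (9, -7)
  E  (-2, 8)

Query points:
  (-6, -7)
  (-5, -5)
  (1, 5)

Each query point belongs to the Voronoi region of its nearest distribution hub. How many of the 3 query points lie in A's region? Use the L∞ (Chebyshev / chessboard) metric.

2

(-6, -7) — d to each: A:8, B:15, C:14, D:15, E:15 → nearest is A
(-5, -5) — d to each: A:7, B:14, C:13, D:14, E:13 → nearest is A
(1, 5) — d to each: A:8, B:8, C:7, D:12, E:3 → nearest is E
2 of the 3 points have A as nearest.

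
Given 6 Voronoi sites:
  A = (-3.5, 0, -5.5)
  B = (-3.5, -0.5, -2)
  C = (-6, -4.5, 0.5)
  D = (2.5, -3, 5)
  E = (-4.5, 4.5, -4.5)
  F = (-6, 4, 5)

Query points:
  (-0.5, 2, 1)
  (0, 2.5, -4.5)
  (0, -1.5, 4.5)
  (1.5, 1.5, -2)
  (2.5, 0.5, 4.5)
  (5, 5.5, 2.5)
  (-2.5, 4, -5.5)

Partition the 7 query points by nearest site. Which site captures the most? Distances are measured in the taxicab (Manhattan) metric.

(-0.5, 2, 1) — d to each: A:11.5, B:8.5, C:12.5, D:12, E:12, F:11.5 → nearest is B
(0, 2.5, -4.5) — d to each: A:7, B:9, C:18, D:17.5, E:6.5, F:17 → nearest is E
(0, -1.5, 4.5) — d to each: A:15, B:11, C:13, D:4.5, E:19.5, F:12 → nearest is D
(1.5, 1.5, -2) — d to each: A:10, B:7, C:16, D:12.5, E:11.5, F:17 → nearest is B
(2.5, 0.5, 4.5) — d to each: A:16.5, B:13.5, C:17.5, D:4, E:20, F:12.5 → nearest is D
(5, 5.5, 2.5) — d to each: A:22, B:19, C:23, D:13.5, E:17.5, F:15 → nearest is D
(-2.5, 4, -5.5) — d to each: A:5, B:9, C:18, D:22.5, E:3.5, F:14 → nearest is E
Tally — B:2, D:3, E:2. D captures the most (3).

D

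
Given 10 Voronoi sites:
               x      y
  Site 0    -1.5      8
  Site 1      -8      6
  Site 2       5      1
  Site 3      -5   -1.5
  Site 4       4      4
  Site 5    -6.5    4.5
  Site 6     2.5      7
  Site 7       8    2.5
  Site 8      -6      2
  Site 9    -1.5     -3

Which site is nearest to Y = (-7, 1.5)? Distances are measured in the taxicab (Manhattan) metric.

Site 8

d(Y, Site 0) = 5.5 + 6.5 = 12
d(Y, Site 1) = 1 + 4.5 = 5.5
d(Y, Site 2) = 12 + 0.5 = 12.5
d(Y, Site 3) = 2 + 3 = 5
d(Y, Site 4) = 11 + 2.5 = 13.5
d(Y, Site 5) = 0.5 + 3 = 3.5
d(Y, Site 6) = 9.5 + 5.5 = 15
d(Y, Site 7) = 15 + 1 = 16
d(Y, Site 8) = 1 + 0.5 = 1.5
d(Y, Site 9) = 5.5 + 4.5 = 10
The smallest is to Site 8, so Y lies in the Voronoi region of Site 8.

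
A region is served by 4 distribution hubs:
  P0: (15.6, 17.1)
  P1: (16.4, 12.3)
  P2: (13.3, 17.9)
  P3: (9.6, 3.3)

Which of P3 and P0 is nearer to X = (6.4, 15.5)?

Compare squared distances:
|XP3|² = (6.4−9.6)² + (15.5−3.3)² = 10.24 + 148.84 = 159.08
|XP0|² = (6.4−15.6)² + (15.5−17.1)² = 84.64 + 2.56 = 87.2
159.08 > 87.2, so P0 is closer.

P0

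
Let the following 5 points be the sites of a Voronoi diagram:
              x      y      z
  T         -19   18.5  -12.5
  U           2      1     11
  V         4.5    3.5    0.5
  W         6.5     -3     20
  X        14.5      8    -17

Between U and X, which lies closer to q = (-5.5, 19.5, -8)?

X

Compare squared distances:
|qU|² = (-5.5−2)² + (19.5−1)² + (-8−11)² = 56.25 + 342.25 + 361 = 759.5
|qX|² = (-5.5−14.5)² + (19.5−8)² + (-8−(-17))² = 400 + 132.25 + 81 = 613.25
759.5 > 613.25, so X is closer.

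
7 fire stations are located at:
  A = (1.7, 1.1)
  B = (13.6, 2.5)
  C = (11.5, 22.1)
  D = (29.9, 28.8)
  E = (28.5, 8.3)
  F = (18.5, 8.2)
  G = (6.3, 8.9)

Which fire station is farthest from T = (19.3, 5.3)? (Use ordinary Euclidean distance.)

D

Squared Euclidean distances:
|TA|² = 309.76 + 17.64 = 327.4
|TB|² = 32.49 + 7.84 = 40.33
|TC|² = 60.84 + 282.24 = 343.08
|TD|² = 112.36 + 552.25 = 664.61
|TE|² = 84.64 + 9 = 93.64
|TF|² = 0.64 + 8.41 = 9.05
|TG|² = 169 + 12.96 = 181.96
The largest is to D.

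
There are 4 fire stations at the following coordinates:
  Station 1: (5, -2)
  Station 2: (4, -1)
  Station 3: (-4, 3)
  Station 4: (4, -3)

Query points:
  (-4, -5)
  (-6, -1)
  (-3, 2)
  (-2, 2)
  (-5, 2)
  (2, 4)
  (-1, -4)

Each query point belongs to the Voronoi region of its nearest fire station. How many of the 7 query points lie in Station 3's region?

5

(-4, -5) — d² to each: Station 1:90, Station 2:80, Station 3:64, Station 4:68 → nearest is Station 3
(-6, -1) — d² to each: Station 1:122, Station 2:100, Station 3:20, Station 4:104 → nearest is Station 3
(-3, 2) — d² to each: Station 1:80, Station 2:58, Station 3:2, Station 4:74 → nearest is Station 3
(-2, 2) — d² to each: Station 1:65, Station 2:45, Station 3:5, Station 4:61 → nearest is Station 3
(-5, 2) — d² to each: Station 1:116, Station 2:90, Station 3:2, Station 4:106 → nearest is Station 3
(2, 4) — d² to each: Station 1:45, Station 2:29, Station 3:37, Station 4:53 → nearest is Station 2
(-1, -4) — d² to each: Station 1:40, Station 2:34, Station 3:58, Station 4:26 → nearest is Station 4
5 of the 7 points have Station 3 as nearest.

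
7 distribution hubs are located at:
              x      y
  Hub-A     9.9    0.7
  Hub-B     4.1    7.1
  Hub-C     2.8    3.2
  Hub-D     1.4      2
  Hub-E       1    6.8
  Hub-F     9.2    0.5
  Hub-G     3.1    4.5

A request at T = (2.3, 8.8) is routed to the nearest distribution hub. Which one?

Hub-E

Since √ is increasing, it suffices to compare squared distances:
d²(T, Hub-A) = 57.76 + 65.61 = 123.37
d²(T, Hub-B) = 3.24 + 2.89 = 6.13
d²(T, Hub-C) = 0.25 + 31.36 = 31.61
d²(T, Hub-D) = 0.81 + 46.24 = 47.05
d²(T, Hub-E) = 1.69 + 4 = 5.69
d²(T, Hub-F) = 47.61 + 68.89 = 116.5
d²(T, Hub-G) = 0.64 + 18.49 = 19.13
The smallest is to Hub-E, so T lies in the Voronoi region of Hub-E.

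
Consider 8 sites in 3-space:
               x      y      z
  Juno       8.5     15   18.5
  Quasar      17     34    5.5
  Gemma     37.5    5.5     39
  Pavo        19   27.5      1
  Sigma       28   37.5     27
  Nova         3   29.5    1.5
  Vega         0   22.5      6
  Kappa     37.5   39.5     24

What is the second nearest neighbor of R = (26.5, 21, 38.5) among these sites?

Squared Euclidean distances:
d²(R, Juno) = (26.5−8.5)² + (21−15)² + (38.5−18.5)² = 324 + 36 + 400 = 760
d²(R, Quasar) = (26.5−17)² + (21−34)² + (38.5−5.5)² = 90.25 + 169 + 1089 = 1348.25
d²(R, Gemma) = (26.5−37.5)² + (21−5.5)² + (38.5−39)² = 121 + 240.25 + 0.25 = 361.5
d²(R, Pavo) = (26.5−19)² + (21−27.5)² + (38.5−1)² = 56.25 + 42.25 + 1406.25 = 1504.75
d²(R, Sigma) = (26.5−28)² + (21−37.5)² + (38.5−27)² = 2.25 + 272.25 + 132.25 = 406.75
d²(R, Nova) = (26.5−3)² + (21−29.5)² + (38.5−1.5)² = 552.25 + 72.25 + 1369 = 1993.5
d²(R, Vega) = (26.5−0)² + (21−22.5)² + (38.5−6)² = 702.25 + 2.25 + 1056.25 = 1760.75
d²(R, Kappa) = (26.5−37.5)² + (21−39.5)² + (38.5−24)² = 121 + 342.25 + 210.25 = 673.5
Sorted ascending: Gemma, Sigma, Kappa, … — the second-nearest is Sigma.

Sigma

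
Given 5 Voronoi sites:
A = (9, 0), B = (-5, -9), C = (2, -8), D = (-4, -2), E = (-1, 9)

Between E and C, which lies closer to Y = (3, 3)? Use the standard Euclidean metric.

E

Compare squared distances:
|YE|² = (3−(-1))² + (3−9)² = 16 + 36 = 52
|YC|² = (3−2)² + (3−(-8))² = 1 + 121 = 122
52 < 122, so E is closer.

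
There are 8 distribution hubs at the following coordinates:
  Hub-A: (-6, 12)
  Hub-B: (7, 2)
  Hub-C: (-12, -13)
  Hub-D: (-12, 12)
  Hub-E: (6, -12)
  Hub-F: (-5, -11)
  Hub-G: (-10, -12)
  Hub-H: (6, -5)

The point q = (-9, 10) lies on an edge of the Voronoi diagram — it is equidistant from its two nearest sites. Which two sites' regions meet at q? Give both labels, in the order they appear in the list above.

Squared distances from q to each site:
d²(q, Hub-A) = (-9−(-6))² + (10−12)² = 9 + 4 = 13
d²(q, Hub-B) = (-9−7)² + (10−2)² = 256 + 64 = 320
d²(q, Hub-C) = (-9−(-12))² + (10−(-13))² = 9 + 529 = 538
d²(q, Hub-D) = (-9−(-12))² + (10−12)² = 9 + 4 = 13
d²(q, Hub-E) = (-9−6)² + (10−(-12))² = 225 + 484 = 709
d²(q, Hub-F) = (-9−(-5))² + (10−(-11))² = 16 + 441 = 457
d²(q, Hub-G) = (-9−(-10))² + (10−(-12))² = 1 + 484 = 485
d²(q, Hub-H) = (-9−6)² + (10−(-5))² = 225 + 225 = 450
q is equidistant from Hub-A and Hub-D (both at squared distance 13), and every other site is strictly farther — so q lies on the Hub-A–Hub-D Voronoi edge.

Hub-A and Hub-D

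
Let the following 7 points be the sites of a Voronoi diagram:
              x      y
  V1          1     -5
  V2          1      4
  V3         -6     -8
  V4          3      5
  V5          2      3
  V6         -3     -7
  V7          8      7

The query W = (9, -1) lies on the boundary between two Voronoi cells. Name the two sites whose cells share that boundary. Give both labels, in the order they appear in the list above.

Squared distances from W to each site:
|WV1|² = (9−1)² + (-1−(-5))² = 64 + 16 = 80
|WV2|² = (9−1)² + (-1−4)² = 64 + 25 = 89
|WV3|² = (9−(-6))² + (-1−(-8))² = 225 + 49 = 274
|WV4|² = (9−3)² + (-1−5)² = 36 + 36 = 72
|WV5|² = (9−2)² + (-1−3)² = 49 + 16 = 65
|WV6|² = (9−(-3))² + (-1−(-7))² = 144 + 36 = 180
|WV7|² = (9−8)² + (-1−7)² = 1 + 64 = 65
W is equidistant from V5 and V7 (both at squared distance 65), and every other site is strictly farther — so W lies on the V5–V7 Voronoi edge.

V5 and V7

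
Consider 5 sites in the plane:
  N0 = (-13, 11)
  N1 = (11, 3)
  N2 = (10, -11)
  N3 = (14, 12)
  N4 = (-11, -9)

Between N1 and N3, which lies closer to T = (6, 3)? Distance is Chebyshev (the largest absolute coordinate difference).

N1

d(T,N1) = max(5, 0) = 5
d(T,N3) = max(8, 9) = 9
5 < 9, so N1 is closer.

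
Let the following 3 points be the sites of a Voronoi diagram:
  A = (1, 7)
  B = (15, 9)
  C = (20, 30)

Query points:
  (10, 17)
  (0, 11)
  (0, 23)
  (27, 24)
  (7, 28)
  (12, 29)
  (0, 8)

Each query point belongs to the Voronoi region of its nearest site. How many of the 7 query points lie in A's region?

(10, 17) — d² to each: A:181, B:89, C:269 → nearest is B
(0, 11) — d² to each: A:17, B:229, C:761 → nearest is A
(0, 23) — d² to each: A:257, B:421, C:449 → nearest is A
(27, 24) — d² to each: A:965, B:369, C:85 → nearest is C
(7, 28) — d² to each: A:477, B:425, C:173 → nearest is C
(12, 29) — d² to each: A:605, B:409, C:65 → nearest is C
(0, 8) — d² to each: A:2, B:226, C:884 → nearest is A
3 of the 7 points have A as nearest.

3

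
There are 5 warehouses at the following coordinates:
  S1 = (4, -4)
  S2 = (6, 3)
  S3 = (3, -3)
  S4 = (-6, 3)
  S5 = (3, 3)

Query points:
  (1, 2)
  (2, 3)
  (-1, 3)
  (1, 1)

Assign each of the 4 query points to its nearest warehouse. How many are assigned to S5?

(1, 2) — d² to each: S1:45, S2:26, S3:29, S4:50, S5:5 → nearest is S5
(2, 3) — d² to each: S1:53, S2:16, S3:37, S4:64, S5:1 → nearest is S5
(-1, 3) — d² to each: S1:74, S2:49, S3:52, S4:25, S5:16 → nearest is S5
(1, 1) — d² to each: S1:34, S2:29, S3:20, S4:53, S5:8 → nearest is S5
4 of the 4 points have S5 as nearest.

4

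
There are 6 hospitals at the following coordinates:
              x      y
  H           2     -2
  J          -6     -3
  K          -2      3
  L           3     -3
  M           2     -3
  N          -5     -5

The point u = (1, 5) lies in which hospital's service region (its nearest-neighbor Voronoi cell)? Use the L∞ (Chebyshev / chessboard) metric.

d(u,H) = max(1, 7) = 7
d(u,J) = max(7, 8) = 8
d(u,K) = max(3, 2) = 3
d(u,L) = max(2, 8) = 8
d(u,M) = max(1, 8) = 8
d(u,N) = max(6, 10) = 10
K is nearest.

K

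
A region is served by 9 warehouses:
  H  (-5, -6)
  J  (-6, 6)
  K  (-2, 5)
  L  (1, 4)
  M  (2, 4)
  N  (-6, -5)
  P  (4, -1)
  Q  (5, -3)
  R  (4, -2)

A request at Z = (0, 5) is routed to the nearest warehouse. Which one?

L

Since √ is increasing, it suffices to compare squared distances:
|ZH|² = (0−(-5))² + (5−(-6))² = 25 + 121 = 146
|ZJ|² = (0−(-6))² + (5−6)² = 36 + 1 = 37
|ZK|² = (0−(-2))² + (5−5)² = 4 + 0 = 4
|ZL|² = (0−1)² + (5−4)² = 1 + 1 = 2
|ZM|² = (0−2)² + (5−4)² = 4 + 1 = 5
|ZN|² = (0−(-6))² + (5−(-5))² = 36 + 100 = 136
|ZP|² = (0−4)² + (5−(-1))² = 16 + 36 = 52
|ZQ|² = (0−5)² + (5−(-3))² = 25 + 64 = 89
|ZR|² = (0−4)² + (5−(-2))² = 16 + 49 = 65
L is nearest.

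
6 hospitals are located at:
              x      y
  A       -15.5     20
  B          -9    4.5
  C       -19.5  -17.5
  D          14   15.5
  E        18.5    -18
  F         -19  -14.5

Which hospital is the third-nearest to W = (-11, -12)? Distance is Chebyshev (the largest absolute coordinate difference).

B

d(W,A) = max(4.5, 32) = 32
d(W,B) = max(2, 16.5) = 16.5
d(W,C) = max(8.5, 5.5) = 8.5
d(W,D) = max(25, 27.5) = 27.5
d(W,E) = max(29.5, 6) = 29.5
d(W,F) = max(8, 2.5) = 8
Sorted ascending: F, C, B, D, … — the third-nearest is B.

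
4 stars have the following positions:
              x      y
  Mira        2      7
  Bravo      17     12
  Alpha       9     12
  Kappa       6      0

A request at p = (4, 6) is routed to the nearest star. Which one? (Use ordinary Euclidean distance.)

Mira

Compare squared distances (the ordering matches that of the actual distances):
d²(p, Mira) = 4 + 1 = 5
d²(p, Bravo) = 169 + 36 = 205
d²(p, Alpha) = 25 + 36 = 61
d²(p, Kappa) = 4 + 36 = 40
Mira is nearest.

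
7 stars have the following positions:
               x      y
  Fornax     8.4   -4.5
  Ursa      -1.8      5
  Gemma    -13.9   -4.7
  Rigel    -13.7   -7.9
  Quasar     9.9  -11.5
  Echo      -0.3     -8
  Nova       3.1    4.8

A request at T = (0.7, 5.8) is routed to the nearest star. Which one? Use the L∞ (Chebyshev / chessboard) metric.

d(T, Fornax) = max(7.7, 10.3) = 10.3
d(T, Ursa) = max(2.5, 0.8) = 2.5
d(T, Gemma) = max(14.6, 10.5) = 14.6
d(T, Rigel) = max(14.4, 13.7) = 14.4
d(T, Quasar) = max(9.2, 17.3) = 17.3
d(T, Echo) = max(1, 13.8) = 13.8
d(T, Nova) = max(2.4, 1) = 2.4
Minimum is at Nova.

Nova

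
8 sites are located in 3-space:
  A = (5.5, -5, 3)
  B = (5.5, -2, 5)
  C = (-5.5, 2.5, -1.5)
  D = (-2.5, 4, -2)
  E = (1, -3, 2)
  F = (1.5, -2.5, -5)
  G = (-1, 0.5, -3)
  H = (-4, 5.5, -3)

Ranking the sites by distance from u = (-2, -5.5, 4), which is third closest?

B

Compare squared distances (the ordering matches that of the actual distances):
|uA|² = (-2−5.5)² + (-5.5−(-5))² + (4−3)² = 56.25 + 0.25 + 1 = 57.5
|uB|² = (-2−5.5)² + (-5.5−(-2))² + (4−5)² = 56.25 + 12.25 + 1 = 69.5
|uC|² = (-2−(-5.5))² + (-5.5−2.5)² + (4−(-1.5))² = 12.25 + 64 + 30.25 = 106.5
|uD|² = (-2−(-2.5))² + (-5.5−4)² + (4−(-2))² = 0.25 + 90.25 + 36 = 126.5
|uE|² = (-2−1)² + (-5.5−(-3))² + (4−2)² = 9 + 6.25 + 4 = 19.25
|uF|² = (-2−1.5)² + (-5.5−(-2.5))² + (4−(-5))² = 12.25 + 9 + 81 = 102.25
|uG|² = (-2−(-1))² + (-5.5−0.5)² + (4−(-3))² = 1 + 36 + 49 = 86
|uH|² = (-2−(-4))² + (-5.5−5.5)² + (4−(-3))² = 4 + 121 + 49 = 174
Sorted ascending: E, A, B, G, … — the third-nearest is B.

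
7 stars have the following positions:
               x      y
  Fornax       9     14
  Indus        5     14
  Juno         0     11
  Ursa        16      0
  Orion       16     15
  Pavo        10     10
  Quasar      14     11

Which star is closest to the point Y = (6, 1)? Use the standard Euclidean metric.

Since √ is increasing, it suffices to compare squared distances:
d²(Y, Fornax) = (6−9)² + (1−14)² = 9 + 169 = 178
d²(Y, Indus) = (6−5)² + (1−14)² = 1 + 169 = 170
d²(Y, Juno) = (6−0)² + (1−11)² = 36 + 100 = 136
d²(Y, Ursa) = (6−16)² + (1−0)² = 100 + 1 = 101
d²(Y, Orion) = (6−16)² + (1−15)² = 100 + 196 = 296
d²(Y, Pavo) = (6−10)² + (1−10)² = 16 + 81 = 97
d²(Y, Quasar) = (6−14)² + (1−11)² = 64 + 100 = 164
Minimum is at Pavo.

Pavo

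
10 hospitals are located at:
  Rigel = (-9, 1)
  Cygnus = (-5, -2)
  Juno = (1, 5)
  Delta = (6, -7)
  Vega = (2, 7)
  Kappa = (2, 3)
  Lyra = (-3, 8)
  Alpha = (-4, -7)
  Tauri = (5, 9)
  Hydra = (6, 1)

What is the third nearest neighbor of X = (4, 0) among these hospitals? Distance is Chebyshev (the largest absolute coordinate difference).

Juno

d(X, Rigel) = max(13, 1) = 13
d(X, Cygnus) = max(9, 2) = 9
d(X, Juno) = max(3, 5) = 5
d(X, Delta) = max(2, 7) = 7
d(X, Vega) = max(2, 7) = 7
d(X, Kappa) = max(2, 3) = 3
d(X, Lyra) = max(7, 8) = 8
d(X, Alpha) = max(8, 7) = 8
d(X, Tauri) = max(1, 9) = 9
d(X, Hydra) = max(2, 1) = 2
Sorted ascending: Hydra, Kappa, Juno, Delta, … — the third-nearest is Juno.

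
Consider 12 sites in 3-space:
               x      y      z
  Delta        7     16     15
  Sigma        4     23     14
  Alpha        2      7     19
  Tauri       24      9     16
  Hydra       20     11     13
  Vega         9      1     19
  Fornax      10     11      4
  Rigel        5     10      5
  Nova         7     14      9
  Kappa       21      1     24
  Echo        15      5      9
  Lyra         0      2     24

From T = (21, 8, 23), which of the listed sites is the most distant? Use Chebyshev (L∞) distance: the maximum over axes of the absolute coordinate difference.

d(T, Delta) = max(14, 8, 8) = 14
d(T, Sigma) = max(17, 15, 9) = 17
d(T, Alpha) = max(19, 1, 4) = 19
d(T, Tauri) = max(3, 1, 7) = 7
d(T, Hydra) = max(1, 3, 10) = 10
d(T, Vega) = max(12, 7, 4) = 12
d(T, Fornax) = max(11, 3, 19) = 19
d(T, Rigel) = max(16, 2, 18) = 18
d(T, Nova) = max(14, 6, 14) = 14
d(T, Kappa) = max(0, 7, 1) = 7
d(T, Echo) = max(6, 3, 14) = 14
d(T, Lyra) = max(21, 6, 1) = 21
The largest is to Lyra.

Lyra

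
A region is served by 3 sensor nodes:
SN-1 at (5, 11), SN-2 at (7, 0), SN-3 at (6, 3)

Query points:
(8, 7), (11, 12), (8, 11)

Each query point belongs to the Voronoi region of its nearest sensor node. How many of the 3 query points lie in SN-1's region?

(8, 7) — d² to each: SN-1:25, SN-2:50, SN-3:20 → nearest is SN-3
(11, 12) — d² to each: SN-1:37, SN-2:160, SN-3:106 → nearest is SN-1
(8, 11) — d² to each: SN-1:9, SN-2:122, SN-3:68 → nearest is SN-1
2 of the 3 points have SN-1 as nearest.

2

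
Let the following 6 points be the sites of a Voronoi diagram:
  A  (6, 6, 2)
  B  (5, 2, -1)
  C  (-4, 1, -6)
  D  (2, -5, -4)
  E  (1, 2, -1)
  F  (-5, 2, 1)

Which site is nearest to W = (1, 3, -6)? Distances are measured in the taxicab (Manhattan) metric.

E

d(W,A) = |1−6| + |3−6| + |-6−2| = 5 + 3 + 8 = 16
d(W,B) = |1−5| + |3−2| + |-6−(-1)| = 4 + 1 + 5 = 10
d(W,C) = |1−(-4)| + |3−1| + |-6−(-6)| = 5 + 2 + 0 = 7
d(W,D) = |1−2| + |3−(-5)| + |-6−(-4)| = 1 + 8 + 2 = 11
d(W,E) = |1−1| + |3−2| + |-6−(-1)| = 0 + 1 + 5 = 6
d(W,F) = |1−(-5)| + |3−2| + |-6−1| = 6 + 1 + 7 = 14
Minimum is at E.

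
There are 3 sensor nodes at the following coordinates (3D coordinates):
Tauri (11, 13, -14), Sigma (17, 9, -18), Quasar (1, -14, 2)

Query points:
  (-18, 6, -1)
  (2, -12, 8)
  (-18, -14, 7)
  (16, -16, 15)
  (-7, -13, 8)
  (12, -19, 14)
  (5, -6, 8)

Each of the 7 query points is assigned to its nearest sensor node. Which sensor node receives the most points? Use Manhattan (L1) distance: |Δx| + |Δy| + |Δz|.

Quasar

(-18, 6, -1) — d to each: Tauri:49, Sigma:55, Quasar:42 → nearest is Quasar
(2, -12, 8) — d to each: Tauri:56, Sigma:62, Quasar:9 → nearest is Quasar
(-18, -14, 7) — d to each: Tauri:77, Sigma:83, Quasar:24 → nearest is Quasar
(16, -16, 15) — d to each: Tauri:63, Sigma:59, Quasar:30 → nearest is Quasar
(-7, -13, 8) — d to each: Tauri:66, Sigma:72, Quasar:15 → nearest is Quasar
(12, -19, 14) — d to each: Tauri:61, Sigma:65, Quasar:28 → nearest is Quasar
(5, -6, 8) — d to each: Tauri:47, Sigma:53, Quasar:18 → nearest is Quasar
Tally — Quasar:7. Quasar captures the most (7).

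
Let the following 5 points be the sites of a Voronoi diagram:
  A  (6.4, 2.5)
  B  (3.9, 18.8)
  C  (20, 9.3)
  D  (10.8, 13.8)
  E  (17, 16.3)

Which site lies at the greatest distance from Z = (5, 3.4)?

E

Since √ is increasing, it suffices to compare squared distances:
|ZA|² = (5−6.4)² + (3.4−2.5)² = 1.96 + 0.81 = 2.77
|ZB|² = (5−3.9)² + (3.4−18.8)² = 1.21 + 237.16 = 238.37
|ZC|² = (5−20)² + (3.4−9.3)² = 225 + 34.81 = 259.81
|ZD|² = (5−10.8)² + (3.4−13.8)² = 33.64 + 108.16 = 141.8
|ZE|² = (5−17)² + (3.4−16.3)² = 144 + 166.41 = 310.41
The largest is to E.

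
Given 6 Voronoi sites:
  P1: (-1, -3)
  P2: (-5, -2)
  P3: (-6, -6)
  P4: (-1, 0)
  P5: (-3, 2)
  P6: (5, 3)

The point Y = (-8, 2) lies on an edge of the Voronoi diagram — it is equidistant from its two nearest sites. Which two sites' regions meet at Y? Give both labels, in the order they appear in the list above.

Squared distances from Y to each site:
|YP1|² = (-8−(-1))² + (2−(-3))² = 49 + 25 = 74
|YP2|² = (-8−(-5))² + (2−(-2))² = 9 + 16 = 25
|YP3|² = (-8−(-6))² + (2−(-6))² = 4 + 64 = 68
|YP4|² = (-8−(-1))² + (2−0)² = 49 + 4 = 53
|YP5|² = (-8−(-3))² + (2−2)² = 25 + 0 = 25
|YP6|² = (-8−5)² + (2−3)² = 169 + 1 = 170
Y is equidistant from P2 and P5 (both at squared distance 25), and every other site is strictly farther — so Y lies on the P2–P5 Voronoi edge.

P2 and P5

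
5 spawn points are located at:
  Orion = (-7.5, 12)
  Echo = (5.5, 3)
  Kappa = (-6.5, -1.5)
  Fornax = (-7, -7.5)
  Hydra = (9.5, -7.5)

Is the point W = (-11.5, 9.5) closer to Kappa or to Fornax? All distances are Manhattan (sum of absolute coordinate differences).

Kappa

d(W, Kappa) = |-11.5−(-6.5)| + |9.5−(-1.5)| = 5 + 11 = 16
d(W, Fornax) = |-11.5−(-7)| + |9.5−(-7.5)| = 4.5 + 17 = 21.5
16 < 21.5, so Kappa is closer.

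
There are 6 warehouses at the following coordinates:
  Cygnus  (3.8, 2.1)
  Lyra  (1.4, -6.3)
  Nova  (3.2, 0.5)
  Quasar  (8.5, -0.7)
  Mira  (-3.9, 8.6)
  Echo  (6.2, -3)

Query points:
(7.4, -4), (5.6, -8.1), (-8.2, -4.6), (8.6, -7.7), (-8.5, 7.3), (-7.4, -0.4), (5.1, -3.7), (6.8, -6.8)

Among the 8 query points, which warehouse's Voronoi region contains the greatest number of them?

(7.4, -4) — d² to each: Cygnus:50.17, Lyra:41.29, Nova:37.89, Quasar:12.1, Mira:286.45, Echo:2.44 → nearest is Echo
(5.6, -8.1) — d² to each: Cygnus:107.28, Lyra:20.88, Nova:79.72, Quasar:63.17, Mira:369.14, Echo:26.37 → nearest is Lyra
(-8.2, -4.6) — d² to each: Cygnus:188.89, Lyra:95.05, Nova:155.97, Quasar:294.1, Mira:192.73, Echo:209.92 → nearest is Lyra
(8.6, -7.7) — d² to each: Cygnus:119.08, Lyra:53.8, Nova:96.4, Quasar:49.01, Mira:421.94, Echo:27.85 → nearest is Echo
(-8.5, 7.3) — d² to each: Cygnus:178.33, Lyra:282.97, Nova:183.13, Quasar:353, Mira:22.85, Echo:322.18 → nearest is Mira
(-7.4, -0.4) — d² to each: Cygnus:131.69, Lyra:112.25, Nova:113.17, Quasar:252.9, Mira:93.25, Echo:191.72 → nearest is Mira
(5.1, -3.7) — d² to each: Cygnus:35.33, Lyra:20.45, Nova:21.25, Quasar:20.56, Mira:232.29, Echo:1.7 → nearest is Echo
(6.8, -6.8) — d² to each: Cygnus:88.21, Lyra:29.41, Nova:66.25, Quasar:40.1, Mira:351.65, Echo:14.8 → nearest is Echo
Tally — Lyra:2, Mira:2, Echo:4. Echo captures the most (4).

Echo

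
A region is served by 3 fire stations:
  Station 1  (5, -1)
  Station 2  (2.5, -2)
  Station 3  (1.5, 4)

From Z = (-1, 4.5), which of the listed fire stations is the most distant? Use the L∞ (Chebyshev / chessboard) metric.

d(Z, Station 1) = max(6, 5.5) = 6
d(Z, Station 2) = max(3.5, 6.5) = 6.5
d(Z, Station 3) = max(2.5, 0.5) = 2.5
The largest is to Station 2.

Station 2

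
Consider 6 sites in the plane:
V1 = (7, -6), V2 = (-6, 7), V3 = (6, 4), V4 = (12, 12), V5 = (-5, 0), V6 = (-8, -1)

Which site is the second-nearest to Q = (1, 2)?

Squared Euclidean distances:
|QV1|² = (1−7)² + (2−(-6))² = 36 + 64 = 100
|QV2|² = (1−(-6))² + (2−7)² = 49 + 25 = 74
|QV3|² = (1−6)² + (2−4)² = 25 + 4 = 29
|QV4|² = (1−12)² + (2−12)² = 121 + 100 = 221
|QV5|² = (1−(-5))² + (2−0)² = 36 + 4 = 40
|QV6|² = (1−(-8))² + (2−(-1))² = 81 + 9 = 90
Sorted ascending: V3, V5, V2, … — the second-nearest is V5.

V5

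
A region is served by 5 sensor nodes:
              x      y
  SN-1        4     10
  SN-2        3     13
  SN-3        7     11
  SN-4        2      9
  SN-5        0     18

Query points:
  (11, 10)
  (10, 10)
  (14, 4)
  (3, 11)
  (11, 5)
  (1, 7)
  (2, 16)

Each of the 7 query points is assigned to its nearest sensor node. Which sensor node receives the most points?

SN-3

(11, 10) — d² to each: SN-1:49, SN-2:73, SN-3:17, SN-4:82, SN-5:185 → nearest is SN-3
(10, 10) — d² to each: SN-1:36, SN-2:58, SN-3:10, SN-4:65, SN-5:164 → nearest is SN-3
(14, 4) — d² to each: SN-1:136, SN-2:202, SN-3:98, SN-4:169, SN-5:392 → nearest is SN-3
(3, 11) — d² to each: SN-1:2, SN-2:4, SN-3:16, SN-4:5, SN-5:58 → nearest is SN-1
(11, 5) — d² to each: SN-1:74, SN-2:128, SN-3:52, SN-4:97, SN-5:290 → nearest is SN-3
(1, 7) — d² to each: SN-1:18, SN-2:40, SN-3:52, SN-4:5, SN-5:122 → nearest is SN-4
(2, 16) — d² to each: SN-1:40, SN-2:10, SN-3:50, SN-4:49, SN-5:8 → nearest is SN-5
Tally — SN-1:1, SN-3:4, SN-4:1, SN-5:1. SN-3 captures the most (4).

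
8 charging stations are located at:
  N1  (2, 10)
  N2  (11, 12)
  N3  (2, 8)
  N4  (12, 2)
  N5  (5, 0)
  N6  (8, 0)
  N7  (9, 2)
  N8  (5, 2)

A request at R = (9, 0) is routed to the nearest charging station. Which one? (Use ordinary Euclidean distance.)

N6

Compare squared distances (the ordering matches that of the actual distances):
|RN1|² = (9−2)² + (0−10)² = 49 + 100 = 149
|RN2|² = (9−11)² + (0−12)² = 4 + 144 = 148
|RN3|² = (9−2)² + (0−8)² = 49 + 64 = 113
|RN4|² = (9−12)² + (0−2)² = 9 + 4 = 13
|RN5|² = (9−5)² + (0−0)² = 16 + 0 = 16
|RN6|² = (9−8)² + (0−0)² = 1 + 0 = 1
|RN7|² = (9−9)² + (0−2)² = 0 + 4 = 4
|RN8|² = (9−5)² + (0−2)² = 16 + 4 = 20
The smallest is to N6, so R lies in the Voronoi region of N6.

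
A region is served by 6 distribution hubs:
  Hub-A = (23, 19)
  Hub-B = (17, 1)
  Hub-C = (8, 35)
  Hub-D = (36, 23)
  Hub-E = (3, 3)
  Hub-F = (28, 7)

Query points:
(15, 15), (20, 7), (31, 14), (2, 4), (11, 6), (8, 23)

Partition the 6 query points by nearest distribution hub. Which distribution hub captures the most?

(15, 15) — d² to each: Hub-A:80, Hub-B:200, Hub-C:449, Hub-D:505, Hub-E:288, Hub-F:233 → nearest is Hub-A
(20, 7) — d² to each: Hub-A:153, Hub-B:45, Hub-C:928, Hub-D:512, Hub-E:305, Hub-F:64 → nearest is Hub-B
(31, 14) — d² to each: Hub-A:89, Hub-B:365, Hub-C:970, Hub-D:106, Hub-E:905, Hub-F:58 → nearest is Hub-F
(2, 4) — d² to each: Hub-A:666, Hub-B:234, Hub-C:997, Hub-D:1517, Hub-E:2, Hub-F:685 → nearest is Hub-E
(11, 6) — d² to each: Hub-A:313, Hub-B:61, Hub-C:850, Hub-D:914, Hub-E:73, Hub-F:290 → nearest is Hub-B
(8, 23) — d² to each: Hub-A:241, Hub-B:565, Hub-C:144, Hub-D:784, Hub-E:425, Hub-F:656 → nearest is Hub-C
Tally — Hub-A:1, Hub-B:2, Hub-C:1, Hub-E:1, Hub-F:1. Hub-B captures the most (2).

Hub-B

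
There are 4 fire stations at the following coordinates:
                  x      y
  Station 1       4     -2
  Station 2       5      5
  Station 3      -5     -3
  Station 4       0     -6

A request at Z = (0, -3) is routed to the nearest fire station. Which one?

Station 4

Compare squared distances (the ordering matches that of the actual distances):
d²(Z, Station 1) = 16 + 1 = 17
d²(Z, Station 2) = 25 + 64 = 89
d²(Z, Station 3) = 25 + 0 = 25
d²(Z, Station 4) = 0 + 9 = 9
Minimum is at Station 4.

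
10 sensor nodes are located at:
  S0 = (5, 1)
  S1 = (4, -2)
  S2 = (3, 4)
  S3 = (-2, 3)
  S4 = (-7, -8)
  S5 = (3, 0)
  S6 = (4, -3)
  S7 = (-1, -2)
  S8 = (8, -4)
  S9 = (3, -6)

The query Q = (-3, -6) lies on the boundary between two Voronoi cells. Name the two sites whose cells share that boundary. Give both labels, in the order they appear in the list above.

S4 and S7

Squared distances from Q to each site:
|QS0|² = (-3−5)² + (-6−1)² = 64 + 49 = 113
|QS1|² = (-3−4)² + (-6−(-2))² = 49 + 16 = 65
|QS2|² = (-3−3)² + (-6−4)² = 36 + 100 = 136
|QS3|² = (-3−(-2))² + (-6−3)² = 1 + 81 = 82
|QS4|² = (-3−(-7))² + (-6−(-8))² = 16 + 4 = 20
|QS5|² = (-3−3)² + (-6−0)² = 36 + 36 = 72
|QS6|² = (-3−4)² + (-6−(-3))² = 49 + 9 = 58
|QS7|² = (-3−(-1))² + (-6−(-2))² = 4 + 16 = 20
|QS8|² = (-3−8)² + (-6−(-4))² = 121 + 4 = 125
|QS9|² = (-3−3)² + (-6−(-6))² = 36 + 0 = 36
Q is equidistant from S4 and S7 (both at squared distance 20), and every other site is strictly farther — so Q lies on the S4–S7 Voronoi edge.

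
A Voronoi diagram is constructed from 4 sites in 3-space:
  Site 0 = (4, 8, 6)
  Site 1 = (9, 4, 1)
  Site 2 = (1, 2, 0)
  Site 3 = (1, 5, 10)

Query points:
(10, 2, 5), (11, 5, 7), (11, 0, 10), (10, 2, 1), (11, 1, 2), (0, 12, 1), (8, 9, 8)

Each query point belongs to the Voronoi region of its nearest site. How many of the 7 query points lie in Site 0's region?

2

(10, 2, 5) — d² to each: Site 0:73, Site 1:21, Site 2:106, Site 3:115 → nearest is Site 1
(11, 5, 7) — d² to each: Site 0:59, Site 1:41, Site 2:158, Site 3:109 → nearest is Site 1
(11, 0, 10) — d² to each: Site 0:129, Site 1:101, Site 2:204, Site 3:125 → nearest is Site 1
(10, 2, 1) — d² to each: Site 0:97, Site 1:5, Site 2:82, Site 3:171 → nearest is Site 1
(11, 1, 2) — d² to each: Site 0:114, Site 1:14, Site 2:105, Site 3:180 → nearest is Site 1
(0, 12, 1) — d² to each: Site 0:57, Site 1:145, Site 2:102, Site 3:131 → nearest is Site 0
(8, 9, 8) — d² to each: Site 0:21, Site 1:75, Site 2:162, Site 3:69 → nearest is Site 0
2 of the 7 points have Site 0 as nearest.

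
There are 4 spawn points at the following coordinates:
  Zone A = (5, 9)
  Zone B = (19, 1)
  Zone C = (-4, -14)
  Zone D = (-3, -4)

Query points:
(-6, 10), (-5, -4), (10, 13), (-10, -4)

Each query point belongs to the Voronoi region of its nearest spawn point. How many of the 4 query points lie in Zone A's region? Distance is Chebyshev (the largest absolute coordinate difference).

(-6, 10) — d to each: Zone A:11, Zone B:25, Zone C:24, Zone D:14 → nearest is Zone A
(-5, -4) — d to each: Zone A:13, Zone B:24, Zone C:10, Zone D:2 → nearest is Zone D
(10, 13) — d to each: Zone A:5, Zone B:12, Zone C:27, Zone D:17 → nearest is Zone A
(-10, -4) — d to each: Zone A:15, Zone B:29, Zone C:10, Zone D:7 → nearest is Zone D
2 of the 4 points have Zone A as nearest.

2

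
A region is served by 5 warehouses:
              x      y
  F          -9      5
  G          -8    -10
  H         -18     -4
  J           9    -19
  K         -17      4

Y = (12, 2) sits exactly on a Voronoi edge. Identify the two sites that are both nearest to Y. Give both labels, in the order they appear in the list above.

F and J

Squared distances from Y to each site:
|YF|² = (12−(-9))² + (2−5)² = 441 + 9 = 450
|YG|² = (12−(-8))² + (2−(-10))² = 400 + 144 = 544
|YH|² = (12−(-18))² + (2−(-4))² = 900 + 36 = 936
|YJ|² = (12−9)² + (2−(-19))² = 9 + 441 = 450
|YK|² = (12−(-17))² + (2−4)² = 841 + 4 = 845
Y is equidistant from F and J (both at squared distance 450), and every other site is strictly farther — so Y lies on the F–J Voronoi edge.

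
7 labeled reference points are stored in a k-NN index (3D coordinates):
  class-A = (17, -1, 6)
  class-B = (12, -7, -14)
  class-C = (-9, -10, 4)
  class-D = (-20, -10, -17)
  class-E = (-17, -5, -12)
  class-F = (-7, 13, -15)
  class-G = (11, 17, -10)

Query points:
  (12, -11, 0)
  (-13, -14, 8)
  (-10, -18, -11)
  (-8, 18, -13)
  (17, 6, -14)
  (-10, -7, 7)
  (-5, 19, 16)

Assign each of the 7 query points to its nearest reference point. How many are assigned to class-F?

(12, -11, 0) — d² to each: class-A:161, class-B:212, class-C:458, class-D:1314, class-E:1021, class-F:1162, class-G:885 → nearest is class-A
(-13, -14, 8) — d² to each: class-A:1073, class-B:1158, class-C:48, class-D:690, class-E:497, class-F:1294, class-G:1861 → nearest is class-C
(-10, -18, -11) — d² to each: class-A:1307, class-B:614, class-C:290, class-D:200, class-E:219, class-F:986, class-G:1667 → nearest is class-D
(-8, 18, -13) — d² to each: class-A:1347, class-B:1026, class-C:1074, class-D:944, class-E:611, class-F:30, class-G:371 → nearest is class-F
(17, 6, -14) — d² to each: class-A:449, class-B:194, class-C:1256, class-D:1634, class-E:1281, class-F:626, class-G:173 → nearest is class-G
(-10, -7, 7) — d² to each: class-A:766, class-B:925, class-C:19, class-D:685, class-E:414, class-F:893, class-G:1306 → nearest is class-C
(-5, 19, 16) — d² to each: class-A:984, class-B:1865, class-C:1001, class-D:2155, class-E:1504, class-F:1001, class-G:936 → nearest is class-G
1 of the 7 points has class-F as nearest.

1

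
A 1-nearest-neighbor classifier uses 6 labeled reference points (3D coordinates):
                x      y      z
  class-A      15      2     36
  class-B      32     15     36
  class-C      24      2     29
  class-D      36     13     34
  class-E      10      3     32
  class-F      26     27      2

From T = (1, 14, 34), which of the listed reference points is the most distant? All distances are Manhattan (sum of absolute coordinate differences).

class-F

d(T, class-A) = 14 + 12 + 2 = 28
d(T, class-B) = 31 + 1 + 2 = 34
d(T, class-C) = 23 + 12 + 5 = 40
d(T, class-D) = 35 + 1 + 0 = 36
d(T, class-E) = 9 + 11 + 2 = 22
d(T, class-F) = 25 + 13 + 32 = 70
The largest is to class-F.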